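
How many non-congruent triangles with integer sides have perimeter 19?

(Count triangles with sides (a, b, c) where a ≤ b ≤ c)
Let a ≤ b ≤ c with a + b + c = 19. The only binding inequality is a + b > c, i.e. 19 − c > c, so c < 19/2; and c ≥ 19/3 since c is the largest side.
So 7 ≤ c ≤ 9. For each c, b runs from ⌈(19 − c)/2⌉ up to c (then a = 19 − b − c satisfies 1 ≤ a ≤ b automatically), giving c − ⌈(19 − c)/2⌉ + 1 choices.
Summing over c: 2 + 3 + 5 = 10
Check (closed form: nearest integer to p²/48 for even p, (p+3)²/48 for odd p): (19+3)²/48 = 22²/48 = 484/48 ≈ 10.08 → 10

10 triangles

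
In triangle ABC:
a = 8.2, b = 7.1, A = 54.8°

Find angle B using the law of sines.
a/sin(A) = b/sin(B)  ⇒  sin(B) = b·sin(A)/a = 7.1·sin(54.8°)/8.2
sin(54.8°) ≈ 0.817145
sin(B) ≈ 7.1·0.817145/8.2 ≈ 5.80173/8.2 ≈ 0.707528
B = arcsin(0.707528) ≈ 45.0341°
(Since b ≤ a we need B ≤ A, so the obtuse alternative 180° − 45.0341° ≈ 134.966° is rejected.)

B = 45.03°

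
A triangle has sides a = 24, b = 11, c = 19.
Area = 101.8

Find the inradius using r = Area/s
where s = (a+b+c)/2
s = (24 + 11 + 19)/2 = 54/2 = 27
r = Area/s = 101.8/27 ≈ 3.77037

r = 3.77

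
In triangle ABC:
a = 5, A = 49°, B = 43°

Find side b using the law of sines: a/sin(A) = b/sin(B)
a/sin(A) = b/sin(B)  ⇒  b = a·sin(B)/sin(A) = 5·sin(43°)/sin(49°)
sin(43°) ≈ 0.681998, sin(49°) ≈ 0.75471
b ≈ 5·0.681998/0.75471 ≈ 3.40999/0.75471 ≈ 4.51828

b = 4.518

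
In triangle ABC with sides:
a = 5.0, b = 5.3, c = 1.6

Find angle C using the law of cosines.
c² = a² + b² − 2ab·cos(C)  ⇒  cos(C) = (a² + b² − c²)/(2ab)
cos(C) = (5.0² + 5.3² − 1.6²)/(2·5.0·5.3) = (25 + 28.09 − 2.56)/53 = 50.53/53 ≈ 0.953396
C = arccos(0.953396) ≈ 17.561°

C = 17.56°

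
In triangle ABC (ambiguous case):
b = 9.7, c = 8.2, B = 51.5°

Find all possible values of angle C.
b/sin(B) = c/sin(C)  ⇒  sin(C) = c·sin(B)/b = 8.2·sin(51.5°)/9.7
sin(51.5°) ≈ 0.782608
sin(C) ≈ 8.2·0.782608/9.7 ≈ 6.41739/9.7 ≈ 0.661586
Candidate 1: C₁ = arcsin(0.661586) ≈ 41.421°  →  A = 180° − 51.5° − 41.421° ≈ 87.079° > 0, valid
Candidate 2: C₂ = 180° − C₁ ≈ 138.579°  →  A = 180° − 51.5° − 138.579° ≈ -10.079° ≤ 0, not a valid triangle

C = 41.42° (one solution)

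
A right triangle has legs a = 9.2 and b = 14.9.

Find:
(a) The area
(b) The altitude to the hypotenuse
(a) The legs are perpendicular, so Area = ½·a·b = ½·9.2·14.9 = ½·137.08 = 68.54
(b) Hypotenuse c = √(a² + b²) = √(84.64 + 222.01) = √306.65 ≈ 17.5114
    Area = ½·c·h_c  ⇒  h_c = 2·Area/c = 137.08/17.5114 ≈ 7.82803

Area = 68.54, h_c = 7.828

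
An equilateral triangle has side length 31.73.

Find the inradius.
r = Area/s with s the semi-perimeter.
Area = (√3/4)·31.73² = (√3/4)·1006.7929 ≈ 0.433013·1006.7929 ≈ 435.954
s = 3·31.73/2 = 47.595
r ≈ 435.954/47.595 ≈ 9.15966
(Equivalently r = side/(2√3) = 31.73/3.4641 ≈ 9.15966.)

r = 9.16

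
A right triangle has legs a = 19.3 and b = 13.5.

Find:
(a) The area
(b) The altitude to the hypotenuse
(a) The legs are perpendicular, so Area = ½·a·b = ½·19.3·13.5 = ½·260.55 = 130.275
(b) Hypotenuse c = √(a² + b²) = √(372.49 + 182.25) = √554.74 ≈ 23.5529
    Area = ½·c·h_c  ⇒  h_c = 2·Area/c = 260.55/23.5529 ≈ 11.0623

Area = 130.275, h_c = 11.06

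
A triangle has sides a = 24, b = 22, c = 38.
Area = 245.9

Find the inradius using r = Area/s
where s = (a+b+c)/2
s = (24 + 22 + 38)/2 = 84/2 = 42
r = Area/s = 245.9/42 ≈ 5.85476

r = 5.855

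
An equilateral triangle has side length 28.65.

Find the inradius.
r = Area/s with s the semi-perimeter.
Area = (√3/4)·28.65² = (√3/4)·820.8225 ≈ 0.433013·820.8225 ≈ 355.427
s = 3·28.65/2 = 42.975
r ≈ 355.427/42.975 ≈ 8.27054
(Equivalently r = side/(2√3) = 28.65/3.4641 ≈ 8.27054.)

r = 8.271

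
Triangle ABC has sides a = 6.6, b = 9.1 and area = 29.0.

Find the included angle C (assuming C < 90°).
Area = ½·a·b·sin(C)  ⇒  sin(C) = 2·Area/(a·b) = 2·29.0/(6.6·9.1) = 58/60.06 ≈ 0.965701
C = arcsin(0.965701) ≈ 74.9503° (taking the acute solution since C < 90°)

C = 74.95°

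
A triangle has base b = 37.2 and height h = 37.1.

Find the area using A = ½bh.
A = ½·b·h = ½·37.2·37.1 = ½·1380.12 = 690.06

Area = 690.06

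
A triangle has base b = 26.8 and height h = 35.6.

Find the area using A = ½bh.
A = ½·b·h = ½·26.8·35.6 = ½·954.08 = 477.04

Area = 477.04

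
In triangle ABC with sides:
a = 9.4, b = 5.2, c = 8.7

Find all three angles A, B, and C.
Law of cosines for each angle (a² = 88.36, b² = 27.04, c² = 75.69):
cos(A) = (b² + c² − a²)/(2bc) = (27.04 + 75.69 − 88.36)/(2·5.2·8.7) = 14.37/90.48 ≈ 0.15882  ⇒  A ≈ 80.8616°
cos(B) = (a² + c² − b²)/(2ac) = (88.36 + 75.69 − 27.04)/(2·9.4·8.7) = 137.01/163.56 ≈ 0.837674  ⇒  B ≈ 33.1047°
cos(C) = (a² + b² − c²)/(2ab) = (88.36 + 27.04 − 75.69)/(2·9.4·5.2) = 39.71/97.76 ≈ 0.406199  ⇒  C ≈ 66.0337°
Check: A + B + C ≈ 180°

A = 80.86°, B = 33.1°, C = 66.03°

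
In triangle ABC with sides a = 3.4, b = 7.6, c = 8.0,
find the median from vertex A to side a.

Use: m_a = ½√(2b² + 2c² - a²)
m_a = ½√(2·7.6² + 2·8.0² − 3.4²) = ½√(2·57.76 + 2·64 − 11.56) = ½√(115.52 + 128 − 11.56) = ½√231.96
√231.96 ≈ 15.2302, so m_a ≈ 7.61512

m_a = 7.615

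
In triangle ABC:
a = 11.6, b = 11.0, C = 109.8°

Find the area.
Two sides and the included angle (SAS): A = ½·a·b·sin(C) = ½·11.6·11.0·sin(109.8°)
sin(109.8°) ≈ 0.940881
A ≈ ½·127.6·0.940881 = 63.8·0.940881 ≈ 60.0282

Area = 60.03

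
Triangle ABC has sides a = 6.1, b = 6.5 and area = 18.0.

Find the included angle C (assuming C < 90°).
Area = ½·a·b·sin(C)  ⇒  sin(C) = 2·Area/(a·b) = 2·18.0/(6.1·6.5) = 36/39.65 ≈ 0.907945
C = arcsin(0.907945) ≈ 65.2228° (taking the acute solution since C < 90°)

C = 65.22°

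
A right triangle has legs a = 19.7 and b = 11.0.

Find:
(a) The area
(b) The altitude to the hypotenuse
(a) The legs are perpendicular, so Area = ½·a·b = ½·19.7·11.0 = ½·216.7 = 108.35
(b) Hypotenuse c = √(a² + b²) = √(388.09 + 121) = √509.09 ≈ 22.563
    Area = ½·c·h_c  ⇒  h_c = 2·Area/c = 216.7/22.563 ≈ 9.60421

Area = 108.35, h_c = 9.604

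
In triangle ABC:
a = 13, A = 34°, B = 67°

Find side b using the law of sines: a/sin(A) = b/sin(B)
a/sin(A) = b/sin(B)  ⇒  b = a·sin(B)/sin(A) = 13·sin(67°)/sin(34°)
sin(67°) ≈ 0.920505, sin(34°) ≈ 0.559193
b ≈ 13·0.920505/0.559193 ≈ 11.9666/0.559193 ≈ 21.3997

b = 21.4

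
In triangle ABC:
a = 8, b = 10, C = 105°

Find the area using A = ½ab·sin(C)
A = ½·a·b·sin(C) = ½·8·10·sin(105°)
sin(105°) ≈ 0.965926
A ≈ ½·80·0.965926 = 40·0.965926 ≈ 38.637

Area = 38.64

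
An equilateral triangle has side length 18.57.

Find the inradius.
r = Area/s with s the semi-perimeter.
Area = (√3/4)·18.57² = (√3/4)·344.8449 ≈ 0.433013·344.8449 ≈ 149.322
s = 3·18.57/2 = 27.855
r ≈ 149.322/27.855 ≈ 5.3607
(Equivalently r = side/(2√3) = 18.57/3.4641 ≈ 5.3607.)

r = 5.361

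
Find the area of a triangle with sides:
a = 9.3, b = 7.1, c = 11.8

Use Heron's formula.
s = (9.3 + 7.1 + 11.8)/2 = 28.2/2 = 14.1
s − a = 4.8, s − b = 7, s − c = 2.3
s(s−a)(s−b)(s−c) = 14.1·4.8·7·2.3 ≈ 1089.65
Area = √1089.65 ≈ 33.0098

Area = 33.01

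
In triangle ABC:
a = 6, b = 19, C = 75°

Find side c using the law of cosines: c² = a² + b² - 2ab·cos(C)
c² = 6² + 19² − 2·6·19·cos(75°)
cos(75°) ≈ 0.258819
c² ≈ 36 + 361 − 228·(0.258819) ≈ 397 − 59.0107 ≈ 337.989
c ≈ √337.989 ≈ 18.3845

c = 18.38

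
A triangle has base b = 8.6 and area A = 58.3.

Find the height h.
A = ½·b·h  ⇒  h = 2A/b = 2·58.3/8.6 = 116.6/8.6 ≈ 13.5581

h = 13.56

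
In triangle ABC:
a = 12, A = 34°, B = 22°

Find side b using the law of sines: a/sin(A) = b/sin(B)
a/sin(A) = b/sin(B)  ⇒  b = a·sin(B)/sin(A) = 12·sin(22°)/sin(34°)
sin(22°) ≈ 0.374607, sin(34°) ≈ 0.559193
b ≈ 12·0.374607/0.559193 ≈ 4.49528/0.559193 ≈ 8.03887

b = 8.039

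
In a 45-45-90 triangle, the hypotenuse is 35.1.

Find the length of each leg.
In a 45-45-90 triangle hypotenuse = leg·√2, so leg = hypotenuse/√2.
Leg = 35.1/√2 ≈ 35.1/1.41421 ≈ 24.8194

Each leg = 24.82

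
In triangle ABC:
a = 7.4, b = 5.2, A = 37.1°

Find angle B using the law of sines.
a/sin(A) = b/sin(B)  ⇒  sin(B) = b·sin(A)/a = 5.2·sin(37.1°)/7.4
sin(37.1°) ≈ 0.603208
sin(B) ≈ 5.2·0.603208/7.4 ≈ 3.13668/7.4 ≈ 0.423876
B = arcsin(0.423876) ≈ 25.0795°
(Since b ≤ a we need B ≤ A, so the obtuse alternative 180° − 25.0795° ≈ 154.92° is rejected.)

B = 25.08°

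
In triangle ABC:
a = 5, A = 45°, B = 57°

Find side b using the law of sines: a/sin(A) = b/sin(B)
a/sin(A) = b/sin(B)  ⇒  b = a·sin(B)/sin(A) = 5·sin(57°)/sin(45°)
sin(57°) ≈ 0.838671, sin(45°) ≈ 0.707107
b ≈ 5·0.838671/0.707107 ≈ 4.19335/0.707107 ≈ 5.9303

b = 5.93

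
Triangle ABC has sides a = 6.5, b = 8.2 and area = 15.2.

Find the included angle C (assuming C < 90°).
Area = ½·a·b·sin(C)  ⇒  sin(C) = 2·Area/(a·b) = 2·15.2/(6.5·8.2) = 30.4/53.3 ≈ 0.570356
C = arcsin(0.570356) ≈ 34.7751° (taking the acute solution since C < 90°)

C = 34.78°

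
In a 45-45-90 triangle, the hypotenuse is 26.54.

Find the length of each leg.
In a 45-45-90 triangle hypotenuse = leg·√2, so leg = hypotenuse/√2.
Leg = 26.54/√2 ≈ 26.54/1.41421 ≈ 18.7666

Each leg = 18.77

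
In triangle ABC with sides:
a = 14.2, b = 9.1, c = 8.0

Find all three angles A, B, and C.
Law of cosines for each angle (a² = 201.64, b² = 82.81, c² = 64):
cos(A) = (b² + c² − a²)/(2bc) = (82.81 + 64 − 201.64)/(2·9.1·8.0) = -54.83/145.6 ≈ -0.37658  ⇒  A ≈ 112.122°
cos(B) = (a² + c² − b²)/(2ac) = (201.64 + 64 − 82.81)/(2·14.2·8.0) = 182.83/227.2 ≈ 0.80471  ⇒  B ≈ 36.4178°
cos(C) = (a² + b² − c²)/(2ab) = (201.64 + 82.81 − 64)/(2·14.2·9.1) = 220.45/258.44 ≈ 0.853003  ⇒  C ≈ 31.4602°
Check: A + B + C ≈ 180°

A = 112.1°, B = 36.42°, C = 31.46°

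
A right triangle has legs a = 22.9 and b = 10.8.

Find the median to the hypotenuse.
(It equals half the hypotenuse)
Hypotenuse c = √(a² + b²) = √(524.41 + 116.64) = √641.05 ≈ 25.319
Median to hypotenuse = c/2 ≈ 25.319/2 ≈ 12.6595

Median = 12.66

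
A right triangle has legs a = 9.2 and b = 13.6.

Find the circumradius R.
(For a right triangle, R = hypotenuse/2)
Hypotenuse c = √(a² + b²) = √(84.64 + 184.96) = √269.6 ≈ 16.4195
R = c/2 ≈ 16.4195/2 ≈ 8.20975

R = 8.21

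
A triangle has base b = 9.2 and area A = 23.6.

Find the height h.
A = ½·b·h  ⇒  h = 2A/b = 2·23.6/9.2 = 47.2/9.2 ≈ 5.13043

h = 5.13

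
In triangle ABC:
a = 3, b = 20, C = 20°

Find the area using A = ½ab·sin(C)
A = ½·a·b·sin(C) = ½·3·20·sin(20°)
sin(20°) ≈ 0.34202
A ≈ ½·60·0.34202 = 30·0.34202 ≈ 10.2606

Area = 10.26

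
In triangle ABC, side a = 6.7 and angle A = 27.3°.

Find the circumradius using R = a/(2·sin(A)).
R = a/(2·sin(A)) = 6.7/(2·sin(27.3°))
sin(27.3°) ≈ 0.45865
R ≈ 6.7/(2·0.45865) = 6.7/0.917299 ≈ 7.30405

R = 7.304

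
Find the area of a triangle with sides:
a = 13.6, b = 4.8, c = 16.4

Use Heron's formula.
s = (13.6 + 4.8 + 16.4)/2 = 34.8/2 = 17.4
s − a = 3.8, s − b = 12.6, s − c = 1
s(s−a)(s−b)(s−c) = 17.4·3.8·12.6·1 ≈ 833.112
Area = √833.112 ≈ 28.8637

Area = 28.86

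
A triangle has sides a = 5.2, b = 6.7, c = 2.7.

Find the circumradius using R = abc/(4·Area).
First find the area with Heron's formula.
s = (5.2 + 6.7 + 2.7)/2 = 7.3
Area = √(s(s−a)(s−b)(s−c)) = √(7.3·2.1·0.6·4.6) ≈ √42.3108 ≈ 6.50468
abc = 5.2·6.7·2.7 = 94.068
R = abc/(4·Area) ≈ 94.068/(4·6.50468) = 94.068/26.0187 ≈ 3.6154

R = 3.615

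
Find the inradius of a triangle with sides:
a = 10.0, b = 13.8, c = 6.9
r = Area/s where s is the semi-perimeter.
s = (10.0 + 13.8 + 6.9)/2 = 30.7/2 = 15.35
Area = √(s(s−a)(s−b)(s−c)) = √(15.35·5.35·1.55·8.45) ≈ √1075.6 ≈ 32.7963
r ≈ 32.7963/15.35 ≈ 2.13657

r = 2.137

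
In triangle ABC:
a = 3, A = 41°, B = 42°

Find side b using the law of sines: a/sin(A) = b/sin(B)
a/sin(A) = b/sin(B)  ⇒  b = a·sin(B)/sin(A) = 3·sin(42°)/sin(41°)
sin(42°) ≈ 0.669131, sin(41°) ≈ 0.656059
b ≈ 3·0.669131/0.656059 ≈ 2.00739/0.656059 ≈ 3.05977

b = 3.06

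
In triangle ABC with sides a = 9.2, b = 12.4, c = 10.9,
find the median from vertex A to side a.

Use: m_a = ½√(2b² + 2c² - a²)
m_a = ½√(2·12.4² + 2·10.9² − 9.2²) = ½√(2·153.76 + 2·118.81 − 84.64) = ½√(307.52 + 237.62 − 84.64) = ½√460.5
√460.5 ≈ 21.4593, so m_a ≈ 10.7296

m_a = 10.73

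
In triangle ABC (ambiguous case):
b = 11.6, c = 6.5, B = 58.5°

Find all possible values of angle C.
b/sin(B) = c/sin(C)  ⇒  sin(C) = c·sin(B)/b = 6.5·sin(58.5°)/11.6
sin(58.5°) ≈ 0.85264
sin(C) ≈ 6.5·0.85264/11.6 ≈ 5.54216/11.6 ≈ 0.477773
Candidate 1: C₁ = arcsin(0.477773) ≈ 28.54°  →  A = 180° − 58.5° − 28.54° ≈ 92.96° > 0, valid
Candidate 2: C₂ = 180° − C₁ ≈ 151.46°  →  A = 180° − 58.5° − 151.46° ≈ -29.96° ≤ 0, not a valid triangle

C = 28.54° (one solution)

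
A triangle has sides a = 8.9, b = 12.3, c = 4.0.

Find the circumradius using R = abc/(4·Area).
First find the area with Heron's formula.
s = (8.9 + 12.3 + 4.0)/2 = 12.6
Area = √(s(s−a)(s−b)(s−c)) = √(12.6·3.7·0.3·8.6) ≈ √120.28 ≈ 10.9672
abc = 8.9·12.3·4.0 = 437.88
R = abc/(4·Area) ≈ 437.88/(4·10.9672) = 437.88/43.8688 ≈ 9.98158

R = 9.982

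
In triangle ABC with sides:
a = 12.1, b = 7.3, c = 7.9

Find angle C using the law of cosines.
c² = a² + b² − 2ab·cos(C)  ⇒  cos(C) = (a² + b² − c²)/(2ab)
cos(C) = (12.1² + 7.3² − 7.9²)/(2·12.1·7.3) = (146.41 + 53.29 − 62.41)/176.66 = 137.29/176.66 ≈ 0.777143
C = arccos(0.777143) ≈ 39.0003°

C = 39°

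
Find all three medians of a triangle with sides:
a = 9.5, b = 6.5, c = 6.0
Median formula: m_a = ½√(2b² + 2c² − a²) (and cyclically). a² = 90.25, b² = 42.25, c² = 36.
m_a = ½√(2·42.25 + 2·36 − 90.25) = ½√66.25 ≈ ½·8.13941 ≈ 4.06971
m_b = ½√(2·90.25 + 2·36 − 42.25) = ½√210.25 ≈ ½·14.5 ≈ 7.25
m_c = ½√(2·90.25 + 2·42.25 − 36) = ½√229 ≈ ½·15.1327 ≈ 7.56637

m_a = 4.07, m_b = 7.25, m_c = 7.566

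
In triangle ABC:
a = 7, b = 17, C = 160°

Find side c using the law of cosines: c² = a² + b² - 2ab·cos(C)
c² = 7² + 17² − 2·7·17·cos(160°)
cos(160°) ≈ -0.939693
c² ≈ 49 + 289 − 238·(-0.939693) ≈ 338 + 223.647 ≈ 561.647
c ≈ √561.647 ≈ 23.6991

c = 23.7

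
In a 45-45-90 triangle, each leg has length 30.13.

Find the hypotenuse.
In a 45-45-90 triangle the sides are in ratio 1 : 1 : √2, so hypotenuse = leg·√2.
Hypotenuse = 30.13·√2 ≈ 30.13·1.41421 ≈ 42.6103

Hypotenuse = 30.13√2 = 42.61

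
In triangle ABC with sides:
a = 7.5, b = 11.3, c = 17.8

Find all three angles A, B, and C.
Law of cosines for each angle (a² = 56.25, b² = 127.69, c² = 316.84):
cos(A) = (b² + c² − a²)/(2bc) = (127.69 + 316.84 − 56.25)/(2·11.3·17.8) = 388.28/402.28 ≈ 0.965198  ⇒  A ≈ 15.1602°
cos(B) = (a² + c² − b²)/(2ac) = (56.25 + 316.84 − 127.69)/(2·7.5·17.8) = 245.4/267 ≈ 0.919101  ⇒  B ≈ 23.205°
cos(C) = (a² + b² − c²)/(2ab) = (56.25 + 127.69 − 316.84)/(2·7.5·11.3) = -132.9/169.5 ≈ -0.784071  ⇒  C ≈ 141.635°
Check: A + B + C ≈ 180°

A = 15.16°, B = 23.2°, C = 141.6°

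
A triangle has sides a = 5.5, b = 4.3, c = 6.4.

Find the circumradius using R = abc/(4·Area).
First find the area with Heron's formula.
s = (5.5 + 4.3 + 6.4)/2 = 8.1
Area = √(s(s−a)(s−b)(s−c)) = √(8.1·2.6·3.8·1.7) ≈ √136.048 ≈ 11.6639
abc = 5.5·4.3·6.4 = 151.36
R = abc/(4·Area) ≈ 151.36/(4·11.6639) = 151.36/46.6558 ≈ 3.24419

R = 3.244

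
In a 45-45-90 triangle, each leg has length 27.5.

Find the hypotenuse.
In a 45-45-90 triangle the sides are in ratio 1 : 1 : √2, so hypotenuse = leg·√2.
Hypotenuse = 27.5·√2 ≈ 27.5·1.41421 ≈ 38.8909

Hypotenuse = 27.5√2 = 38.89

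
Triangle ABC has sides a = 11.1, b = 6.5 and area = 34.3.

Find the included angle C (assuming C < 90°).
Area = ½·a·b·sin(C)  ⇒  sin(C) = 2·Area/(a·b) = 2·34.3/(11.1·6.5) = 68.6/72.15 ≈ 0.950797
C = arcsin(0.950797) ≈ 71.9519° (taking the acute solution since C < 90°)

C = 71.95°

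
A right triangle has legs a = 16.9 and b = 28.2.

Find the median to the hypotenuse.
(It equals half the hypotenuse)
Hypotenuse c = √(a² + b²) = √(285.61 + 795.24) = √1080.85 ≈ 32.8763
Median to hypotenuse = c/2 ≈ 32.8763/2 ≈ 16.4381

Median = 16.44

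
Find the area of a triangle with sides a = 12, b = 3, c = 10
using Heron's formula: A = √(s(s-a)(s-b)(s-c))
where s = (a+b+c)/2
s = (12 + 3 + 10)/2 = 25/2 = 12.5
s − a = 0.5, s − b = 9.5, s − c = 2.5
s(s−a)(s−b)(s−c) = 12.5·0.5·9.5·2.5 = 148.4375
Area = √148.4375 ≈ 12.1835

s = 12.5, Area = 12.18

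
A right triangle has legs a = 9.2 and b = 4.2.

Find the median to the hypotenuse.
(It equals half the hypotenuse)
Hypotenuse c = √(a² + b²) = √(84.64 + 17.64) = √102.28 ≈ 10.1134
Median to hypotenuse = c/2 ≈ 10.1134/2 ≈ 5.05668

Median = 5.057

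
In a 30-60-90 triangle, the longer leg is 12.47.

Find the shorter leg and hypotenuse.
In a 30-60-90 triangle the sides are in ratio 1 : √3 : 2, so short leg = long leg/√3 and hypotenuse = 2·(short leg).
Short leg = 12.47/√3 ≈ 12.47/1.73205 ≈ 7.19956
Hypotenuse = 2·7.19956 ≈ 14.3991

Short leg = 7.2, Hypotenuse = 14.4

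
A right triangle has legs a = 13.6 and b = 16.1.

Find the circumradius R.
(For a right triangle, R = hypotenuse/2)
Hypotenuse c = √(a² + b²) = √(184.96 + 259.21) = √444.17 ≈ 21.0753
R = c/2 ≈ 21.0753/2 ≈ 10.5377

R = 10.54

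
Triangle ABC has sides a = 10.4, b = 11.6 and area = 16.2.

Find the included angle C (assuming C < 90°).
Area = ½·a·b·sin(C)  ⇒  sin(C) = 2·Area/(a·b) = 2·16.2/(10.4·11.6) = 32.4/120.64 ≈ 0.268568
C = arcsin(0.268568) ≈ 15.5791° (taking the acute solution since C < 90°)

C = 15.58°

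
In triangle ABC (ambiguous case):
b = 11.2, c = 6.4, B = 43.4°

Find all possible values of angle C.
b/sin(B) = c/sin(C)  ⇒  sin(C) = c·sin(B)/b = 6.4·sin(43.4°)/11.2
sin(43.4°) ≈ 0.687088
sin(C) ≈ 6.4·0.687088/11.2 ≈ 4.39736/11.2 ≈ 0.392621
Candidate 1: C₁ = arcsin(0.392621) ≈ 23.1177°  →  A = 180° − 43.4° − 23.1177° ≈ 113.482° > 0, valid
Candidate 2: C₂ = 180° − C₁ ≈ 156.882°  →  A = 180° − 43.4° − 156.882° ≈ -20.2823° ≤ 0, not a valid triangle

C = 23.12° (one solution)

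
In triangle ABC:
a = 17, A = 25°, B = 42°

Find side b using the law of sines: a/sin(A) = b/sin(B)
a/sin(A) = b/sin(B)  ⇒  b = a·sin(B)/sin(A) = 17·sin(42°)/sin(25°)
sin(42°) ≈ 0.669131, sin(25°) ≈ 0.422618
b ≈ 17·0.669131/0.422618 ≈ 11.3752/0.422618 ≈ 26.9161

b = 26.92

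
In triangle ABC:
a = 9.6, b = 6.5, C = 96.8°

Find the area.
Two sides and the included angle (SAS): A = ½·a·b·sin(C) = ½·9.6·6.5·sin(96.8°)
sin(96.8°) ≈ 0.992966
A ≈ ½·62.4·0.992966 = 31.2·0.992966 ≈ 30.9805

Area = 30.98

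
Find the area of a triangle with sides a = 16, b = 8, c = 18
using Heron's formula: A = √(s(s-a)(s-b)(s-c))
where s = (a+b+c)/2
s = (16 + 8 + 18)/2 = 42/2 = 21
s − a = 5, s − b = 13, s − c = 3
s(s−a)(s−b)(s−c) = 21·5·13·3 = 4095
Area = √4095 ≈ 63.9922

s = 21.0, Area = 63.99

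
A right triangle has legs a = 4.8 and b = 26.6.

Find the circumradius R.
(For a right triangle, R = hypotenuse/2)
Hypotenuse c = √(a² + b²) = √(23.04 + 707.56) = √730.6 ≈ 27.0296
R = c/2 ≈ 27.0296/2 ≈ 13.5148

R = 13.51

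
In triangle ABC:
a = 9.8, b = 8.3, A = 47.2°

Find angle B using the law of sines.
a/sin(A) = b/sin(B)  ⇒  sin(B) = b·sin(A)/a = 8.3·sin(47.2°)/9.8
sin(47.2°) ≈ 0.73373
sin(B) ≈ 8.3·0.73373/9.8 ≈ 6.08996/9.8 ≈ 0.621424
B = arcsin(0.621424) ≈ 38.4202°
(Since b ≤ a we need B ≤ A, so the obtuse alternative 180° − 38.4202° ≈ 141.58° is rejected.)

B = 38.42°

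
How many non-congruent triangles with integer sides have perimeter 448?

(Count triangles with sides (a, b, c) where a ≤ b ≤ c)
Let a ≤ b ≤ c with a + b + c = 448. The only binding inequality is a + b > c, i.e. 448 − c > c, so c < 448/2; and c ≥ 448/3 since c is the largest side.
So 150 ≤ c ≤ 223. For each c, b runs from ⌈(448 − c)/2⌉ up to c (then a = 448 − b − c satisfies 1 ≤ a ≤ b automatically), giving c − ⌈(448 − c)/2⌉ + 1 choices.
Summing over c: 2 + 3 + 5 + 6 + … + 110 + 111  (74 terms, c = 150, …, 223) = 4181
Check (closed form: nearest integer to p²/48 for even p, (p+3)²/48 for odd p): 448²/48 = 200704/48 ≈ 4181.33 → 4181

4181 triangles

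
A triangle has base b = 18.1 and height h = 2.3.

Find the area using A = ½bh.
A = ½·b·h = ½·18.1·2.3 = ½·41.63 = 20.815

Area = 20.815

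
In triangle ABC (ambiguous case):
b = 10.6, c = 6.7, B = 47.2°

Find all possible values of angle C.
b/sin(B) = c/sin(C)  ⇒  sin(C) = c·sin(B)/b = 6.7·sin(47.2°)/10.6
sin(47.2°) ≈ 0.73373
sin(C) ≈ 6.7·0.73373/10.6 ≈ 4.91599/10.6 ≈ 0.463773
Candidate 1: C₁ = arcsin(0.463773) ≈ 27.6308°  →  A = 180° − 47.2° − 27.6308° ≈ 105.169° > 0, valid
Candidate 2: C₂ = 180° − C₁ ≈ 152.369°  →  A = 180° − 47.2° − 152.369° ≈ -19.5692° ≤ 0, not a valid triangle

C = 27.63° (one solution)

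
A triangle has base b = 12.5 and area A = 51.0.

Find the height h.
A = ½·b·h  ⇒  h = 2A/b = 2·51.0/12.5 = 102/12.5 ≈ 8.16

h = 8.16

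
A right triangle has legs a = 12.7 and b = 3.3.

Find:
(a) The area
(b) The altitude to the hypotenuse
(a) The legs are perpendicular, so Area = ½·a·b = ½·12.7·3.3 = ½·41.91 = 20.955
(b) Hypotenuse c = √(a² + b²) = √(161.29 + 10.89) = √172.18 ≈ 13.1217
    Area = ½·c·h_c  ⇒  h_c = 2·Area/c = 41.91/13.1217 ≈ 3.19394

Area = 20.955, h_c = 3.194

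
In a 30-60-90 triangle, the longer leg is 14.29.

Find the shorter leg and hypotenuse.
In a 30-60-90 triangle the sides are in ratio 1 : √3 : 2, so short leg = long leg/√3 and hypotenuse = 2·(short leg).
Short leg = 14.29/√3 ≈ 14.29/1.73205 ≈ 8.25034
Hypotenuse = 2·8.25034 ≈ 16.5007

Short leg = 8.25, Hypotenuse = 16.5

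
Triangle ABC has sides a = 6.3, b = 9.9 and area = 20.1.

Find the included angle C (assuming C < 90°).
Area = ½·a·b·sin(C)  ⇒  sin(C) = 2·Area/(a·b) = 2·20.1/(6.3·9.9) = 40.2/62.37 ≈ 0.644541
C = arcsin(0.644541) ≈ 40.1312° (taking the acute solution since C < 90°)

C = 40.13°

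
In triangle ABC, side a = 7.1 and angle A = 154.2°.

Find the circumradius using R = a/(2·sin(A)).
R = a/(2·sin(A)) = 7.1/(2·sin(154.2°))
sin(154.2°) ≈ 0.435231
R ≈ 7.1/(2·0.435231) = 7.1/0.870462 ≈ 8.15659

R = 8.157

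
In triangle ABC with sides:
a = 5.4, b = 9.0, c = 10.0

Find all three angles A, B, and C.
Law of cosines for each angle (a² = 29.16, b² = 81, c² = 100):
cos(A) = (b² + c² − a²)/(2bc) = (81 + 100 − 29.16)/(2·9.0·10.0) = 151.84/180 ≈ 0.843556  ⇒  A ≈ 32.4825°
cos(B) = (a² + c² − b²)/(2ac) = (29.16 + 100 − 81)/(2·5.4·10.0) = 48.16/108 ≈ 0.445926  ⇒  B ≈ 63.5174°
cos(C) = (a² + b² − c²)/(2ab) = (29.16 + 81 − 100)/(2·5.4·9.0) = 10.16/97.2 ≈ 0.104527  ⇒  C ≈ 84.0001°
Check: A + B + C ≈ 180°

A = 32.48°, B = 63.52°, C = 84°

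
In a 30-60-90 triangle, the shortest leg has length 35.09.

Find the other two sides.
In a 30-60-90 triangle the sides are in ratio 1 : √3 : 2 (short leg : long leg : hypotenuse).
Long leg = 35.09·√3 ≈ 35.09·1.73205 ≈ 60.7777
Hypotenuse = 2·35.09 = 70.18

Long leg = 35.09√3 = 60.78, Hypotenuse = 70.18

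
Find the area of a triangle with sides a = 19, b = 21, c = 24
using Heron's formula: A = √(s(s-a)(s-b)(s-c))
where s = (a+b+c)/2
s = (19 + 21 + 24)/2 = 64/2 = 32
s − a = 13, s − b = 11, s − c = 8
s(s−a)(s−b)(s−c) = 32·13·11·8 = 36608
Area = √36608 ≈ 191.332

s = 32.0, Area = 191.3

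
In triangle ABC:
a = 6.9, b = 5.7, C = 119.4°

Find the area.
Two sides and the included angle (SAS): A = ½·a·b·sin(C) = ½·6.9·5.7·sin(119.4°)
sin(119.4°) ≈ 0.871214
A ≈ ½·39.33·0.871214 = 19.665·0.871214 ≈ 17.1324

Area = 17.13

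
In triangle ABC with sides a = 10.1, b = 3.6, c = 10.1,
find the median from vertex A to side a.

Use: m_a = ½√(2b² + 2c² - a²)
m_a = ½√(2·3.6² + 2·10.1² − 10.1²) = ½√(2·12.96 + 2·102.01 − 102.01) = ½√(25.92 + 204.02 − 102.01) = ½√127.93
√127.93 ≈ 11.3106, so m_a ≈ 5.65531

m_a = 5.655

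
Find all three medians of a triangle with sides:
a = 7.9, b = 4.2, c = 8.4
Median formula: m_a = ½√(2b² + 2c² − a²) (and cyclically). a² = 62.41, b² = 17.64, c² = 70.56.
m_a = ½√(2·17.64 + 2·70.56 − 62.41) = ½√113.99 ≈ ½·10.6766 ≈ 5.3383
m_b = ½√(2·62.41 + 2·70.56 − 17.64) = ½√248.3 ≈ ½·15.7575 ≈ 7.87877
m_c = ½√(2·62.41 + 2·17.64 − 70.56) = ½√89.54 ≈ ½·9.46256 ≈ 4.73128

m_a = 5.338, m_b = 7.879, m_c = 4.731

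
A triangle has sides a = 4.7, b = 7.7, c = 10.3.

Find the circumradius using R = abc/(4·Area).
First find the area with Heron's formula.
s = (4.7 + 7.7 + 10.3)/2 = 11.35
Area = √(s(s−a)(s−b)(s−c)) = √(11.35·6.65·3.65·1.05) ≈ √289.268 ≈ 17.0079
abc = 4.7·7.7·10.3 = 372.757
R = abc/(4·Area) ≈ 372.757/(4·17.0079) = 372.757/68.0315 ≈ 5.47919

R = 5.479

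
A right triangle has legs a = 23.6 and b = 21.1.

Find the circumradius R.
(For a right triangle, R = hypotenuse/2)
Hypotenuse c = √(a² + b²) = √(556.96 + 445.21) = √1002.17 ≈ 31.6571
R = c/2 ≈ 31.6571/2 ≈ 15.8285

R = 15.83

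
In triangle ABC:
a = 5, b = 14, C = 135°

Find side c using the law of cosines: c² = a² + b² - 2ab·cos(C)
c² = 5² + 14² − 2·5·14·cos(135°)
cos(135°) ≈ -0.707107
c² ≈ 25 + 196 − 140·(-0.707107) ≈ 221 + 98.9949 ≈ 319.995
c ≈ √319.995 ≈ 17.8884

c = 17.89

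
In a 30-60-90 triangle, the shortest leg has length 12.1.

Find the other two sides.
In a 30-60-90 triangle the sides are in ratio 1 : √3 : 2 (short leg : long leg : hypotenuse).
Long leg = 12.1·√3 ≈ 12.1·1.73205 ≈ 20.9578
Hypotenuse = 2·12.1 = 24.2

Long leg = 12.1√3 = 20.96, Hypotenuse = 24.2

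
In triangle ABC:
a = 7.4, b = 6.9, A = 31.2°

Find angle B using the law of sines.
a/sin(A) = b/sin(B)  ⇒  sin(B) = b·sin(A)/a = 6.9·sin(31.2°)/7.4
sin(31.2°) ≈ 0.518027
sin(B) ≈ 6.9·0.518027/7.4 ≈ 3.57439/7.4 ≈ 0.483025
B = arcsin(0.483025) ≈ 28.8832°
(Since b ≤ a we need B ≤ A, so the obtuse alternative 180° − 28.8832° ≈ 151.117° is rejected.)

B = 28.88°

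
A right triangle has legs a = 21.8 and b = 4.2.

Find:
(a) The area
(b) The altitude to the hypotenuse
(a) The legs are perpendicular, so Area = ½·a·b = ½·21.8·4.2 = ½·91.56 = 45.78
(b) Hypotenuse c = √(a² + b²) = √(475.24 + 17.64) = √492.88 ≈ 22.2009
    Area = ½·c·h_c  ⇒  h_c = 2·Area/c = 91.56/22.2009 ≈ 4.12416

Area = 45.78, h_c = 4.124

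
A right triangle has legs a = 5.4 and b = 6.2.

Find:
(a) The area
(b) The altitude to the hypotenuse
(a) The legs are perpendicular, so Area = ½·a·b = ½·5.4·6.2 = ½·33.48 = 16.74
(b) Hypotenuse c = √(a² + b²) = √(29.16 + 38.44) = √67.6 ≈ 8.22192
    Area = ½·c·h_c  ⇒  h_c = 2·Area/c = 33.48/8.22192 ≈ 4.07204

Area = 16.74, h_c = 4.072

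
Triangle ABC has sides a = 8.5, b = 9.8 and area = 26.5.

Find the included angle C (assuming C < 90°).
Area = ½·a·b·sin(C)  ⇒  sin(C) = 2·Area/(a·b) = 2·26.5/(8.5·9.8) = 53/83.3 ≈ 0.636255
C = arcsin(0.636255) ≈ 39.5131° (taking the acute solution since C < 90°)

C = 39.51°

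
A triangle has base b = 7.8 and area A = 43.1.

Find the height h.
A = ½·b·h  ⇒  h = 2A/b = 2·43.1/7.8 = 86.2/7.8 ≈ 11.0513

h = 11.05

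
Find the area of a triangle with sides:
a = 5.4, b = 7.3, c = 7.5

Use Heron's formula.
s = (5.4 + 7.3 + 7.5)/2 = 20.2/2 = 10.1
s − a = 4.7, s − b = 2.8, s − c = 2.6
s(s−a)(s−b)(s−c) = 10.1·4.7·2.8·2.6 ≈ 345.582
Area = √345.582 ≈ 18.5898

Area = 18.59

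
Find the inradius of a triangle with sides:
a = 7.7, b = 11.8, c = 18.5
r = Area/s where s is the semi-perimeter.
s = (7.7 + 11.8 + 18.5)/2 = 38/2 = 19
Area = √(s(s−a)(s−b)(s−c)) = √(19·11.3·7.2·0.5) ≈ √772.92 ≈ 27.8014
r ≈ 27.8014/19 ≈ 1.46323

r = 1.463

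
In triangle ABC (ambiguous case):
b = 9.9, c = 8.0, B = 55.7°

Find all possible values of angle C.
b/sin(B) = c/sin(C)  ⇒  sin(C) = c·sin(B)/b = 8.0·sin(55.7°)/9.9
sin(55.7°) ≈ 0.826098
sin(C) ≈ 8.0·0.826098/9.9 ≈ 6.60879/9.9 ≈ 0.667554
Candidate 1: C₁ = arcsin(0.667554) ≈ 41.8786°  →  A = 180° − 55.7° − 41.8786° ≈ 82.4214° > 0, valid
Candidate 2: C₂ = 180° − C₁ ≈ 138.121°  →  A = 180° − 55.7° − 138.121° ≈ -13.8214° ≤ 0, not a valid triangle

C = 41.88° (one solution)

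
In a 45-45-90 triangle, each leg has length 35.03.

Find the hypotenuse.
In a 45-45-90 triangle the sides are in ratio 1 : 1 : √2, so hypotenuse = leg·√2.
Hypotenuse = 35.03·√2 ≈ 35.03·1.41421 ≈ 49.5399

Hypotenuse = 35.03√2 = 49.54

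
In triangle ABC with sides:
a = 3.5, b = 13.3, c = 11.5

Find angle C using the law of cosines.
c² = a² + b² − 2ab·cos(C)  ⇒  cos(C) = (a² + b² − c²)/(2ab)
cos(C) = (3.5² + 13.3² − 11.5²)/(2·3.5·13.3) = (12.25 + 176.89 − 132.25)/93.1 = 56.89/93.1 ≈ 0.611063
C = arccos(0.611063) ≈ 52.3336°

C = 52.33°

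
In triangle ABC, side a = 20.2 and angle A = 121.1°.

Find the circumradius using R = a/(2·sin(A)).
R = a/(2·sin(A)) = 20.2/(2·sin(121.1°))
sin(121.1°) ≈ 0.856267
R ≈ 20.2/(2·0.856267) = 20.2/1.71253 ≈ 11.7954

R = 11.8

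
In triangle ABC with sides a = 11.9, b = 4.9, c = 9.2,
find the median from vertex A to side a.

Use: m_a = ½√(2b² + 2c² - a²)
m_a = ½√(2·4.9² + 2·9.2² − 11.9²) = ½√(2·24.01 + 2·84.64 − 141.61) = ½√(48.02 + 169.28 − 141.61) = ½√75.69
√75.69 ≈ 8.7, so m_a ≈ 4.35

m_a = 4.35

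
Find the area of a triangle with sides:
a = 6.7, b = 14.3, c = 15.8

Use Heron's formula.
s = (6.7 + 14.3 + 15.8)/2 = 36.8/2 = 18.4
s − a = 11.7, s − b = 4.1, s − c = 2.6
s(s−a)(s−b)(s−c) = 18.4·11.7·4.1·2.6 ≈ 2294.88
Area = √2294.88 ≈ 47.905

Area = 47.9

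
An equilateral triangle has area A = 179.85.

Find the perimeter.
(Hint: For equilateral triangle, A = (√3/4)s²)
A = (√3/4)s²  ⇒  s² = 4A/√3 = 4·179.85/√3 = 719.4/1.73205 ≈ 415.346
s ≈ √415.346 ≈ 20.38
Perimeter = 3s ≈ 3·20.38 ≈ 61.1401

Perimeter = 61.14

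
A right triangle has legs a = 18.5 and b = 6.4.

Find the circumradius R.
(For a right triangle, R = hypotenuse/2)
Hypotenuse c = √(a² + b²) = √(342.25 + 40.96) = √383.21 ≈ 19.5758
R = c/2 ≈ 19.5758/2 ≈ 9.78788

R = 9.788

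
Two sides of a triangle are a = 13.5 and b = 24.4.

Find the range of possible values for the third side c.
Triangle inequality: |a − b| < c < a + b
|a − b| = |13.5 − 24.4| = 10.9
a + b = 13.5 + 24.4 = 37.9

10.9 < c < 37.9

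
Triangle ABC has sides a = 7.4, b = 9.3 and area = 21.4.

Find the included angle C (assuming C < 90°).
Area = ½·a·b·sin(C)  ⇒  sin(C) = 2·Area/(a·b) = 2·21.4/(7.4·9.3) = 42.8/68.82 ≈ 0.621912
C = arcsin(0.621912) ≈ 38.4559° (taking the acute solution since C < 90°)

C = 38.46°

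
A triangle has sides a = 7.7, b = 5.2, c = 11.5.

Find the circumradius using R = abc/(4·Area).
First find the area with Heron's formula.
s = (7.7 + 5.2 + 11.5)/2 = 12.2
Area = √(s(s−a)(s−b)(s−c)) = √(12.2·4.5·7·0.7) ≈ √269.01 ≈ 16.4015
abc = 7.7·5.2·11.5 = 460.46
R = abc/(4·Area) ≈ 460.46/(4·16.4015) = 460.46/65.6061 ≈ 7.01855

R = 7.019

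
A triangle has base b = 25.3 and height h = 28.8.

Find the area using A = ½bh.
A = ½·b·h = ½·25.3·28.8 = ½·728.64 = 364.32

Area = 364.32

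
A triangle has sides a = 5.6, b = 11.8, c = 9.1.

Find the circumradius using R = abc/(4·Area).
First find the area with Heron's formula.
s = (5.6 + 11.8 + 9.1)/2 = 13.25
Area = √(s(s−a)(s−b)(s−c)) = √(13.25·7.65·1.45·4.15) ≈ √609.949 ≈ 24.6971
abc = 5.6·11.8·9.1 = 601.328
R = abc/(4·Area) ≈ 601.328/(4·24.6971) = 601.328/98.7886 ≈ 6.08702

R = 6.087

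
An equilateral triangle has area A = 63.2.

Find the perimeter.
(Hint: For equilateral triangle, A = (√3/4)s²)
A = (√3/4)s²  ⇒  s² = 4A/√3 = 4·63.2/√3 = 252.8/1.73205 ≈ 145.954
s ≈ √145.954 ≈ 12.0811
Perimeter = 3s ≈ 3·12.0811 ≈ 36.2434

Perimeter = 36.24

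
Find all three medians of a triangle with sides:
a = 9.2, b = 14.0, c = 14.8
Median formula: m_a = ½√(2b² + 2c² − a²) (and cyclically). a² = 84.64, b² = 196, c² = 219.04.
m_a = ½√(2·196 + 2·219.04 − 84.64) = ½√745.44 ≈ ½·27.3027 ≈ 13.6514
m_b = ½√(2·84.64 + 2·219.04 − 196) = ½√411.36 ≈ ½·20.282 ≈ 10.141
m_c = ½√(2·84.64 + 2·196 − 219.04) = ½√342.24 ≈ ½·18.4997 ≈ 9.24986

m_a = 13.65, m_b = 10.14, m_c = 9.25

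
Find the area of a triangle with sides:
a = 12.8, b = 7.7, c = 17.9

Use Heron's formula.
s = (12.8 + 7.7 + 17.9)/2 = 38.4/2 = 19.2
s − a = 6.4, s − b = 11.5, s − c = 1.3
s(s−a)(s−b)(s−c) = 19.2·6.4·11.5·1.3 ≈ 1837.06
Area = √1837.06 ≈ 42.8609

Area = 42.86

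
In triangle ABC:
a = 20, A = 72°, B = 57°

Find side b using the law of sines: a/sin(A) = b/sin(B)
a/sin(A) = b/sin(B)  ⇒  b = a·sin(B)/sin(A) = 20·sin(57°)/sin(72°)
sin(57°) ≈ 0.838671, sin(72°) ≈ 0.951057
b ≈ 20·0.838671/0.951057 ≈ 16.7734/0.951057 ≈ 17.6366

b = 17.64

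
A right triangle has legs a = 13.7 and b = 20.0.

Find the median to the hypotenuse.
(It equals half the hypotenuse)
Hypotenuse c = √(a² + b²) = √(187.69 + 400) = √587.69 ≈ 24.2423
Median to hypotenuse = c/2 ≈ 24.2423/2 ≈ 12.1212

Median = 12.12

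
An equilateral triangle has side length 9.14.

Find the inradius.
r = Area/s with s the semi-perimeter.
Area = (√3/4)·9.14² = (√3/4)·83.5396 ≈ 0.433013·83.5396 ≈ 36.1737
s = 3·9.14/2 = 13.71
r ≈ 36.1737/13.71 ≈ 2.63849
(Equivalently r = side/(2√3) = 9.14/3.4641 ≈ 2.63849.)

r = 2.638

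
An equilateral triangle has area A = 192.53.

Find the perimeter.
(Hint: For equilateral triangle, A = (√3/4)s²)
A = (√3/4)s²  ⇒  s² = 4A/√3 = 4·192.53/√3 = 770.12/1.73205 ≈ 444.629
s ≈ √444.629 ≈ 21.0862
Perimeter = 3s ≈ 3·21.0862 ≈ 63.2587

Perimeter = 63.26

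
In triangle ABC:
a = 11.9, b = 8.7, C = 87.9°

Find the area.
Two sides and the included angle (SAS): A = ½·a·b·sin(C) = ½·11.9·8.7·sin(87.9°)
sin(87.9°) ≈ 0.999328
A ≈ ½·103.53·0.999328 = 51.765·0.999328 ≈ 51.7302

Area = 51.73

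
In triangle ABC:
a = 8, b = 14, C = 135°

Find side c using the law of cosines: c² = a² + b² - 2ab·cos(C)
c² = 8² + 14² − 2·8·14·cos(135°)
cos(135°) ≈ -0.707107
c² ≈ 64 + 196 − 224·(-0.707107) ≈ 260 + 158.392 ≈ 418.392
c ≈ √418.392 ≈ 20.4546

c = 20.45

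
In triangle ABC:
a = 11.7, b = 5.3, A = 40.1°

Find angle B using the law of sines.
a/sin(A) = b/sin(B)  ⇒  sin(B) = b·sin(A)/a = 5.3·sin(40.1°)/11.7
sin(40.1°) ≈ 0.644124
sin(B) ≈ 5.3·0.644124/11.7 ≈ 3.41386/11.7 ≈ 0.291782
B = arcsin(0.291782) ≈ 16.9647°
(Since b ≤ a we need B ≤ A, so the obtuse alternative 180° − 16.9647° ≈ 163.035° is rejected.)

B = 16.96°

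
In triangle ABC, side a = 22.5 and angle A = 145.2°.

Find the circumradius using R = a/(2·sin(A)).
R = a/(2·sin(A)) = 22.5/(2·sin(145.2°))
sin(145.2°) ≈ 0.570714
R ≈ 22.5/(2·0.570714) = 22.5/1.14143 ≈ 19.7122

R = 19.71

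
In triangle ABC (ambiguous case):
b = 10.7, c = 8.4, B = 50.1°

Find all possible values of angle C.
b/sin(B) = c/sin(C)  ⇒  sin(C) = c·sin(B)/b = 8.4·sin(50.1°)/10.7
sin(50.1°) ≈ 0.767165
sin(C) ≈ 8.4·0.767165/10.7 ≈ 6.44419/10.7 ≈ 0.60226
Candidate 1: C₁ = arcsin(0.60226) ≈ 37.032°  →  A = 180° − 50.1° − 37.032° ≈ 92.868° > 0, valid
Candidate 2: C₂ = 180° − C₁ ≈ 142.968°  →  A = 180° − 50.1° − 142.968° ≈ -13.068° ≤ 0, not a valid triangle

C = 37.03° (one solution)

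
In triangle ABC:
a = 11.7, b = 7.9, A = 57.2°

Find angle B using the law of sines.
a/sin(A) = b/sin(B)  ⇒  sin(B) = b·sin(A)/a = 7.9·sin(57.2°)/11.7
sin(57.2°) ≈ 0.840567
sin(B) ≈ 7.9·0.840567/11.7 ≈ 6.64048/11.7 ≈ 0.567562
B = arcsin(0.567562) ≈ 34.5804°
(Since b ≤ a we need B ≤ A, so the obtuse alternative 180° − 34.5804° ≈ 145.42° is rejected.)

B = 34.58°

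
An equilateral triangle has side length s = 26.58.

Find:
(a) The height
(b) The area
(a) The height splits the triangle into two 30-60-90 halves: h = s·√3/2 = 26.58·1.73205/2 ≈ 46.0379/2 ≈ 23.019
(b) Area = (√3/4)·s² = (√3/4)·26.58² = (√3/4)·706.4964 ≈ 0.433013·706.4964 ≈ 305.922

Height = 23.02, Area = 305.9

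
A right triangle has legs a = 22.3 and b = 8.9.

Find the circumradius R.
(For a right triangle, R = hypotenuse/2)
Hypotenuse c = √(a² + b²) = √(497.29 + 79.21) = √576.5 ≈ 24.0104
R = c/2 ≈ 24.0104/2 ≈ 12.0052

R = 12.01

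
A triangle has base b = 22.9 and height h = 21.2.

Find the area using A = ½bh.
A = ½·b·h = ½·22.9·21.2 = ½·485.48 = 242.74

Area = 242.74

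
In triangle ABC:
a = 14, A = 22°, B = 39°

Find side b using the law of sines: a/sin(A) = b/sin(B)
a/sin(A) = b/sin(B)  ⇒  b = a·sin(B)/sin(A) = 14·sin(39°)/sin(22°)
sin(39°) ≈ 0.62932, sin(22°) ≈ 0.374607
b ≈ 14·0.62932/0.374607 ≈ 8.81049/0.374607 ≈ 23.5193

b = 23.52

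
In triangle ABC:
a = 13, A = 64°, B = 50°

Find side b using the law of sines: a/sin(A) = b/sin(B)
a/sin(A) = b/sin(B)  ⇒  b = a·sin(B)/sin(A) = 13·sin(50°)/sin(64°)
sin(50°) ≈ 0.766044, sin(64°) ≈ 0.898794
b ≈ 13·0.766044/0.898794 ≈ 9.95858/0.898794 ≈ 11.0799

b = 11.08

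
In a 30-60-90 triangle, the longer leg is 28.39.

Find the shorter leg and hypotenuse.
In a 30-60-90 triangle the sides are in ratio 1 : √3 : 2, so short leg = long leg/√3 and hypotenuse = 2·(short leg).
Short leg = 28.39/√3 ≈ 28.39/1.73205 ≈ 16.391
Hypotenuse = 2·16.391 ≈ 32.7819

Short leg = 16.39, Hypotenuse = 32.78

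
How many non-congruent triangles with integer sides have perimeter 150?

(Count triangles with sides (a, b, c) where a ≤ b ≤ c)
Let a ≤ b ≤ c with a + b + c = 150. The only binding inequality is a + b > c, i.e. 150 − c > c, so c < 150/2; and c ≥ 150/3 since c is the largest side.
So 50 ≤ c ≤ 74. For each c, b runs from ⌈(150 − c)/2⌉ up to c (then a = 150 − b − c satisfies 1 ≤ a ≤ b automatically), giving c − ⌈(150 − c)/2⌉ + 1 choices.
Summing over c: 1 + 2 + 4 + 5 + … + 35 + 37  (25 terms, c = 50, …, 74) = 469
Check (closed form: nearest integer to p²/48 for even p, (p+3)²/48 for odd p): 150²/48 = 22500/48 ≈ 468.75 → 469

469 triangles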